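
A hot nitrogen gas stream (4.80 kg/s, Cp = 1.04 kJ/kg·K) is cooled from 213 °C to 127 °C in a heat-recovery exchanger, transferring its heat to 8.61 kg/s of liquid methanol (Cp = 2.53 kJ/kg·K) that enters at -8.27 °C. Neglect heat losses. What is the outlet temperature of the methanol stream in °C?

T_c,out = 11.4 °C

Heat released by hot stream: Q = 4.80 × 1.04 × (213 − 127) = 429.31 kJ/s
Energy balance on cold side (adiabatic exchanger): Q = ṁ_c·Cp_c·(T_c,out − T_c,in)
T_c,out = -8.27 + 429.31/(8.61 × 2.53) = 11.438 °C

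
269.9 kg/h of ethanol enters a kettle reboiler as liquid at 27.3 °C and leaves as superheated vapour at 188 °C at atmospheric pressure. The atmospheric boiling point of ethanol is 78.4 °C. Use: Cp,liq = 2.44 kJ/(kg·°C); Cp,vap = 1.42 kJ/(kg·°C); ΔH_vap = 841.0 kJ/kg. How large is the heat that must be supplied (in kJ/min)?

Q = 5040 kJ/min

liquid 27.3→78.4 °C: 124.68 kJ/kg
vaporisation at 78.4 °C: 841 kJ/kg
vapour 78.4→188 °C: 155.63 kJ/kg
Δh = 124.68 + 841 + 155.63 = 1121.3 kJ/kg
Q = ṁ·Δh = 269.9 kg/h × 1121.3 kJ/kg = 302640 kJ/h
|Q| = 84.068 kW = 5044.1 kJ/min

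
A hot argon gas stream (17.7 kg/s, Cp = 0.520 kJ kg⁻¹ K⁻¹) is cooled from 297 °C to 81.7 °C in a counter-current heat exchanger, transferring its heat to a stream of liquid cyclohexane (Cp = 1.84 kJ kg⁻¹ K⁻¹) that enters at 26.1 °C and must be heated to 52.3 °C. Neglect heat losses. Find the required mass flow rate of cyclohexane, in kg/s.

ṁ_c = 41.1 kg/s

Heat released by hot stream: Q = 17.7 × 0.520 × (297 − 81.7) = 1981.6 kJ/s
Energy balance on cold side (adiabatic exchanger): Q = ṁ_c·Cp_c·(T_c,out − T_c,in)
ṁ_c = 1981.6 / [1.84 × (52.3 − 26.1)] = 41.106 kg/s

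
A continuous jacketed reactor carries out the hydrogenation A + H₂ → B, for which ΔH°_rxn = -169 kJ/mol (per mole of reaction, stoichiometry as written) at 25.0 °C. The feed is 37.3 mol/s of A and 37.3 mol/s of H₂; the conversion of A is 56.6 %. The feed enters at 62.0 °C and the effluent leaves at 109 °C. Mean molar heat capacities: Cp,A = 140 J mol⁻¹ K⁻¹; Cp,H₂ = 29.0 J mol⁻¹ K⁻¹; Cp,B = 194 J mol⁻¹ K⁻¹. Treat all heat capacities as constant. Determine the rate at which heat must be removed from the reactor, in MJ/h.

Extent of reaction ξ = 0.566 × 37.3 = 21.112 mol/s
Reaction term: ξ·ΔH°_rxn = 21.112 × -169 = -3567.9 kJ/s
Sensible, feed 62.0→25 °C: -233.24 kJ/s
Outlet flows (mol/s): A 16.188, H₂ 16.188, B 21.112
Sensible, products 25→109 °C: 573.85 kJ/s
Q = ΔH = -3227.3 kJ/s = -3227.3 kW
Heat removed = 11618 MJ/h

Q_out = 11600 MJ/h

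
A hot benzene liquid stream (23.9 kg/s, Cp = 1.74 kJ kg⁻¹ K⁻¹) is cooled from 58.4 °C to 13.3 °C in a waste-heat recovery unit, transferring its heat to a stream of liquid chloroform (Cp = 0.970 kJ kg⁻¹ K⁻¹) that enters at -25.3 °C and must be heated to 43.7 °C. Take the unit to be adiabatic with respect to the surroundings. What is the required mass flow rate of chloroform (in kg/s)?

Heat released by hot stream: Q = 23.9 × 1.74 × (58.4 − 13.3) = 1875.5 kJ/s
Energy balance on cold side (adiabatic exchanger): Q = ṁ_c·Cp_c·(T_c,out − T_c,in)
ṁ_c = 1875.5 / [0.970 × (43.7 − -25.3)] = 28.022 kg/s

ṁ_c = 28.0 kg/s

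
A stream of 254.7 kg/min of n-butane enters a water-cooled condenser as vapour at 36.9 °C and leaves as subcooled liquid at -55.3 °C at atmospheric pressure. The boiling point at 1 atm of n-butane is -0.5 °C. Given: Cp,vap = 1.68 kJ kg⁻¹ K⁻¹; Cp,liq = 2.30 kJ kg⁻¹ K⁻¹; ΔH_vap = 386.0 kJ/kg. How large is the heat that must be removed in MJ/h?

Q_c = 8790 MJ/h

vapour 36.9→-0.5 °C: -62.832 kJ/kg
condensation at -0.5 °C: -386 kJ/kg
liquid -0.5→-55.3 °C: -126.04 kJ/kg
Δh = -62.832 + -386 + -126.04 = -574.87 kJ/kg
Q = ṁ·Δh = 254.7 kg/min × -574.87 kJ/kg = -146420 kJ/min
|Q| = 2440.3 kW = 8785.2 MJ/h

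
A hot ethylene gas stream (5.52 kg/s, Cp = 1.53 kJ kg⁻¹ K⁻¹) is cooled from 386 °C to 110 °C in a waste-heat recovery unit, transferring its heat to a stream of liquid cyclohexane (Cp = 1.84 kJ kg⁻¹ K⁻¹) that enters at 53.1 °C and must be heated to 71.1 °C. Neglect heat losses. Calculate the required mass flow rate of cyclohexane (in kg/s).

Heat released by hot stream: Q = 5.52 × 1.53 × (386 − 110) = 2331 kJ/s
Energy balance on cold side (adiabatic exchanger): Q = ṁ_c·Cp_c·(T_c,out − T_c,in)
ṁ_c = 2331 / [1.84 × (71.1 − 53.1)] = 70.38 kg/s

ṁ_c = 70.4 kg/s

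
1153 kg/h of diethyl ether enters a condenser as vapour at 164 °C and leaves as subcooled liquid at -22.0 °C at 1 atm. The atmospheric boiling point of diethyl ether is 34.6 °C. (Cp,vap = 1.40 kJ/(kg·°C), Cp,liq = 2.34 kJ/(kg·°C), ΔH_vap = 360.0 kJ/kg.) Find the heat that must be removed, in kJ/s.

vapour 164→34.6 °C: -181.16 kJ/kg
condensation at 34.6 °C: -360 kJ/kg
liquid 34.6→-22.0 °C: -132.44 kJ/kg
Δh = -181.16 + -360 + -132.44 = -673.6 kJ/kg
Q = ṁ·Δh = 1153 kg/h × -673.6 kJ/kg = -776670 kJ/h
|Q| = 215.74 kW

Q_c = 216 kJ/s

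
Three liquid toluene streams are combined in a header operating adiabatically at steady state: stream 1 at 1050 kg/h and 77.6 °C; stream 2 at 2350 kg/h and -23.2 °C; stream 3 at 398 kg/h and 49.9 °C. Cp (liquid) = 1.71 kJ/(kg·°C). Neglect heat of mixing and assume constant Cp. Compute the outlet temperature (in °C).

T_out = 12.3 °C

Energy balance with Q = 0: Σ ṁᵢCp,ᵢ(T_out − Tᵢ) = 0
Σ ṁᵢCp,ᵢTᵢ = 1050×1.71×77.6 + 2350×1.71×-23.2 + 398×1.71×49.9 = 80063
Σ ṁᵢCp,ᵢ = 1050×1.71 + 2350×1.71 + 398×1.71 = 6494.6
T_out = 80063 / 6494.6 = 12.328 °C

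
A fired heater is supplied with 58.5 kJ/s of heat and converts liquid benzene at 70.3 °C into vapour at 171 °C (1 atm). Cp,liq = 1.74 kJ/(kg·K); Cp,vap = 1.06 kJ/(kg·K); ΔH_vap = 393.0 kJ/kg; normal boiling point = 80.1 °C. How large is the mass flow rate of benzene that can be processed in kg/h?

ṁ = 416 kg/h

Δh = 1.74×(80.1−70.3) + 393.0 + 1.06×(171−80.1) = 506.41 kJ/kg
Q = 58.5 kJ/s = 58.5 kJ/s = 210600 kJ/h
ṁ = Q/Δh = 210600 / 506.41 = 415.87 kg/h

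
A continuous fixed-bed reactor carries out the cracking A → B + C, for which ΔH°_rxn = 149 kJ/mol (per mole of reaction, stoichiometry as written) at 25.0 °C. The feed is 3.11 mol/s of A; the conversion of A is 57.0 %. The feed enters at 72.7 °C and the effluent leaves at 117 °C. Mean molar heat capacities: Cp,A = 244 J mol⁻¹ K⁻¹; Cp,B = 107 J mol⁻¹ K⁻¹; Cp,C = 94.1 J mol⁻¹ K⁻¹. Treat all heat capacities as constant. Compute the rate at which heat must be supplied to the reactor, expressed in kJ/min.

Q_in = 17400 kJ/min

Extent of reaction ξ = 0.570 × 3.11 = 1.7727 mol/s
Reaction term: ξ·ΔH°_rxn = 1.7727 × 149 = 264.13 kJ/s
Sensible, feed 72.7→25 °C: -36.197 kJ/s
Outlet flows (mol/s): A 1.3373, B 1.7727, C 1.7727
Sensible, products 25→117 °C: 62.817 kJ/s
Q = ΔH = 290.75 kJ/s = 290.75 kW
Heat supplied = 17445 kJ/min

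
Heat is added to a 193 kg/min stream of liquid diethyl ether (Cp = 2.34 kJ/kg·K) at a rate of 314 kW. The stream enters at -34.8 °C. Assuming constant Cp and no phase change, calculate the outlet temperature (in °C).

T_out = 6.92 °C

Q = 314 kW = 18840 kJ/min
ΔT = Q/(ṁ·Cp) = 18840/(193×2.34) = 41.716 K
T_out = -34.8 + 41.716 = 6.9165 °C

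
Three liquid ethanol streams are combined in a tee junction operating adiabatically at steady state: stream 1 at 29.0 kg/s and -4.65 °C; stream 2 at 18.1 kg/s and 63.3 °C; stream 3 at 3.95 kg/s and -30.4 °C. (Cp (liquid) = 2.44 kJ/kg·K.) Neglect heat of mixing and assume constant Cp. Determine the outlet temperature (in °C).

T_out = 17.4 °C

No heat crosses the boundary, so H_out = H_in.
T_out = Σ ṁᵢCp,ᵢTᵢ / Σ ṁᵢCp,ᵢ
      = 2173.6 / 124.56 = 17.45 °C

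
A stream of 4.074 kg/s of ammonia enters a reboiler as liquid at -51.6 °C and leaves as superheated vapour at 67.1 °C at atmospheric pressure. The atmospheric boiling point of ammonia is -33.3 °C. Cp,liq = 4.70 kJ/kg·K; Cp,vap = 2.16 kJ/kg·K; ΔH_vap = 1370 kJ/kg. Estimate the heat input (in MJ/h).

liquid -51.6→-33.3 °C: 86.01 kJ/kg
vaporisation at -33.3 °C: 1370 kJ/kg
vapour -33.3→67.1 °C: 216.86 kJ/kg
Δh = 86.01 + 1370 + 216.86 = 1672.9 kJ/kg
Q = ṁ·Δh = 4.074 kg/s × 1672.9 kJ/kg = 6815.3 kJ/s
|Q| = 6815.3 kW = 24535 MJ/h

Q = 24500 MJ/h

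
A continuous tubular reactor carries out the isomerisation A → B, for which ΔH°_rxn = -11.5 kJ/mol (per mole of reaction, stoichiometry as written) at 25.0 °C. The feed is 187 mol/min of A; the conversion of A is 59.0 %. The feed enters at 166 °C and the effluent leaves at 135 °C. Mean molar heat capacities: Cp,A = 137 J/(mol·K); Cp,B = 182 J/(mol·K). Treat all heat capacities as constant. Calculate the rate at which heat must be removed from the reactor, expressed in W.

Extent of reaction ξ = 0.590 × 187 = 110.33 mol/min
Reaction term: ξ·ΔH°_rxn = 110.33 × -11.5 = -1268.8 kJ/min
Sensible, feed 166→25 °C: -3612.3 kJ/min
Outlet flows (mol/min): A 76.67, B 110.33
Sensible, products 25→135 °C: 3364.2 kJ/min
Q = ΔH = -1516.9 kJ/min = -25.281 kW
Heat removed = 25281 W

Q_out = 25300 W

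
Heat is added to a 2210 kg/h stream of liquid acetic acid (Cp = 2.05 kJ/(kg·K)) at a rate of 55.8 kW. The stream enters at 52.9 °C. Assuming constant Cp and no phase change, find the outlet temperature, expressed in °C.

Q = 55.8 kW = 200880 kJ/h
ΔT = Q/(ṁ·Cp) = 200880/(2210×2.05) = 44.339 K
T_out = 52.9 + 44.339 = 97.239 °C

T_out = 97.2 °C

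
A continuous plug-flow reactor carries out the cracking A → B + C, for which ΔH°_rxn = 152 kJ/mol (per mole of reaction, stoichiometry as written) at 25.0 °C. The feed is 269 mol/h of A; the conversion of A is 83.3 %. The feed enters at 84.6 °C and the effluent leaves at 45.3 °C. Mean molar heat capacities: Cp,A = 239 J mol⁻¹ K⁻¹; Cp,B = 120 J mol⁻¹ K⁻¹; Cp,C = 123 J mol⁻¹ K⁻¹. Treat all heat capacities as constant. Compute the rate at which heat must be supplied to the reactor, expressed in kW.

Q_in = 8.76 kW

Extent of reaction ξ = 0.833 × 269 = 224.08 mol/h
Reaction term: ξ·ΔH°_rxn = 224.08 × 152 = 34060 kJ/h
Sensible, feed 84.6→25 °C: -3831.7 kJ/h
Outlet flows (mol/h): A 44.923, B 224.08, C 224.08
Sensible, products 25→45.3 °C: 1323.3 kJ/h
Q = ΔH = 31551 kJ/h = 8.7642 kW
Heat supplied = 8.7642 kW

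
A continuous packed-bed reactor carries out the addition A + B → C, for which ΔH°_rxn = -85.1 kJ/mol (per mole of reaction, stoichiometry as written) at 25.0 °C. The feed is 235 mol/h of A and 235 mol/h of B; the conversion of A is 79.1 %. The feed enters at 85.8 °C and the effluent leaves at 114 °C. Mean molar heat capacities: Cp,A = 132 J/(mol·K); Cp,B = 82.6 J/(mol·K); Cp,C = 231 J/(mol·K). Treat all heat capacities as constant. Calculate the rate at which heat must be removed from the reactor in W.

Q_out = 3920 W

Extent of reaction ξ = 0.791 × 235 = 185.89 mol/h
Reaction term: ξ·ΔH°_rxn = 185.89 × -85.1 = -15819 kJ/h
Sensible, feed 85.8→25 °C: -3066.2 kJ/h
Outlet flows (mol/h): A 49.115, B 49.115, C 185.89
Sensible, products 25→114 °C: 4759.7 kJ/h
Q = ΔH = -14125 kJ/h = -3.9237 kW
Heat removed = 3923.7 W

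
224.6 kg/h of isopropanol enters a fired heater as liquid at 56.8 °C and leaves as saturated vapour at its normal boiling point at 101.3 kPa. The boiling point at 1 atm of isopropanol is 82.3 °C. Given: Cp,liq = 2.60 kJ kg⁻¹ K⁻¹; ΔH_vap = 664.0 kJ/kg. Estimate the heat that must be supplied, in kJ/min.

Q = 2730 kJ/min

liquid 56.8→82.3 °C: 66.3 kJ/kg
vaporisation at 82.3 °C: 664 kJ/kg
Δh = 66.3 + 664 = 730.3 kJ/kg
Q = ṁ·Δh = 224.6 kg/h × 730.3 kJ/kg = 164030 kJ/h
|Q| = 45.563 kW = 2733.8 kJ/min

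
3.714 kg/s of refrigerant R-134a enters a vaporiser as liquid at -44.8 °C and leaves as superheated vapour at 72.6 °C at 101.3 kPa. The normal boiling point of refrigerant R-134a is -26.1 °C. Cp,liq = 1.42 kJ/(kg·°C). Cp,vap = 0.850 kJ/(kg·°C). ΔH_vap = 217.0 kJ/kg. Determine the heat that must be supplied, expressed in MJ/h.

liquid -44.8→-26.1 °C: 26.554 kJ/kg
vaporisation at -26.1 °C: 217 kJ/kg
vapour -26.1→72.6 °C: 83.895 kJ/kg
Δh = 26.554 + 217 + 83.895 = 327.45 kJ/kg
Q = ṁ·Δh = 3.714 kg/s × 327.45 kJ/kg = 1216.1 kJ/s
|Q| = 1216.1 kW = 4378.1 MJ/h

Q = 4380 MJ/h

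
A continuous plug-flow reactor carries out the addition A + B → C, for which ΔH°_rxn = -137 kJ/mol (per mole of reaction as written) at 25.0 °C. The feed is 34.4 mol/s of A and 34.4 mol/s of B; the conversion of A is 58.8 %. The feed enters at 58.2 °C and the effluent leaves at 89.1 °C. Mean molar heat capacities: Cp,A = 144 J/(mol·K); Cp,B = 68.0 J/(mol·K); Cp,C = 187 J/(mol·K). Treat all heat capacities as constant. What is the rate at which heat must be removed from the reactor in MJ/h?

Q_out = 9280 MJ/h

Extent of reaction ξ = 0.588 × 34.4 = 20.227 mol/s
Reaction term: ξ·ΔH°_rxn = 20.227 × -137 = -2771.1 kJ/s
Sensible, feed 58.2→25 °C: -242.12 kJ/s
Outlet flows (mol/s): A 14.173, B 14.173, C 20.227
Sensible, products 25→89.1 °C: 435.05 kJ/s
Q = ΔH = -2578.2 kJ/s = -2578.2 kW
Heat removed = 9281.5 MJ/h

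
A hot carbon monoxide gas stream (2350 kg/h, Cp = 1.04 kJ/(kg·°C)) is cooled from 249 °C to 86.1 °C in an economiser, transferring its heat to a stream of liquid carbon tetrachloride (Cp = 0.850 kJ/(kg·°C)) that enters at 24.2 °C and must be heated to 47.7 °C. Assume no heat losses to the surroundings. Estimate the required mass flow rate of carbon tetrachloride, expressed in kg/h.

ṁ_c = 19900 kg/h

Heat released by hot stream: Q = 2350 × 1.04 × (249 − 86.1) = 398130 kJ/h
Energy balance on cold side (adiabatic exchanger): Q = ṁ_c·Cp_c·(T_c,out − T_c,in)
ṁ_c = 398130 / [0.850 × (47.7 − 24.2)] = 19931 kg/h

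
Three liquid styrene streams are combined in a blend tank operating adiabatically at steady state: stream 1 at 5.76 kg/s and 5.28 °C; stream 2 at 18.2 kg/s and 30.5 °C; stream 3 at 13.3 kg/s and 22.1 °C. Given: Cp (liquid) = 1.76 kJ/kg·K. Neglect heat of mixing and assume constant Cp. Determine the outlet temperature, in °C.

T_out = 23.6 °C

Adiabatic, steady state ⇒ Σ ṁᵢCp,ᵢ(T_out − Tᵢ) = 0
Σ ṁᵢCp,ᵢTᵢ = 5.76×1.76×5.28 + 18.2×1.76×30.5 + 13.3×1.76×22.1 = 1547.8
Σ ṁᵢCp,ᵢ = 5.76×1.76 + 18.2×1.76 + 13.3×1.76 = 65.578
T_out = 1547.8 / 65.578 = 23.603 °C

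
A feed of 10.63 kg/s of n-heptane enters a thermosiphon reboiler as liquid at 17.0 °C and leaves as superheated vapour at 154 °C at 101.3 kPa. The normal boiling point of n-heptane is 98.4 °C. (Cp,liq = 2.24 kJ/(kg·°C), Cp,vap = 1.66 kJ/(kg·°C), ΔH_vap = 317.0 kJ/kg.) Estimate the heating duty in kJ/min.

Q = 377000 kJ/min

liquid 17.0→98.4 °C: 182.34 kJ/kg
vaporisation at 98.4 °C: 317 kJ/kg
vapour 98.4→154 °C: 92.296 kJ/kg
Δh = 182.34 + 317 + 92.296 = 591.63 kJ/kg
Q = ṁ·Δh = 10.63 kg/s × 591.63 kJ/kg = 6289 kJ/s
|Q| = 6289 kW = 377340 kJ/min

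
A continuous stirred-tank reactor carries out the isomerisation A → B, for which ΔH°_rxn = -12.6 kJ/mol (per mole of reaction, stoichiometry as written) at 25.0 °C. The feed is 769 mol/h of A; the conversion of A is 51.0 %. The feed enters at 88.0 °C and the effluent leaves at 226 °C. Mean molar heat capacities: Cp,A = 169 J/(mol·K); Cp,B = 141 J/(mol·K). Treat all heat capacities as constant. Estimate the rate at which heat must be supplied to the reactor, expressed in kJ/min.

Q_in = 180 kJ/min

Extent of reaction ξ = 0.510 × 769 = 392.19 mol/h
Reaction term: ξ·ΔH°_rxn = 392.19 × -12.6 = -4941.6 kJ/h
Sensible, feed 88.0→25 °C: -8187.5 kJ/h
Outlet flows (mol/h): A 376.81, B 392.19
Sensible, products 25→226 °C: 23915 kJ/h
Q = ΔH = 10786 kJ/h = 2.996 kW
Heat supplied = 179.76 kJ/min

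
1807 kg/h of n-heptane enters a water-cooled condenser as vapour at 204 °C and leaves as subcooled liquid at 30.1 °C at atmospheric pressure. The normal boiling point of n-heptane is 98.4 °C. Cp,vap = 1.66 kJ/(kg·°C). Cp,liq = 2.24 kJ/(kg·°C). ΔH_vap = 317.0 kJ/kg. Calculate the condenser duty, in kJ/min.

vapour 204→98.4 °C: -175.3 kJ/kg
condensation at 98.4 °C: -317 kJ/kg
liquid 98.4→30.1 °C: -152.99 kJ/kg
Δh = -175.3 + -317 + -152.99 = -645.29 kJ/kg
Q = ṁ·Δh = 1807 kg/h × -645.29 kJ/kg = -1.166e+06 kJ/h
|Q| = 323.9 kW = 19434 kJ/min

Q_c = 19400 kJ/min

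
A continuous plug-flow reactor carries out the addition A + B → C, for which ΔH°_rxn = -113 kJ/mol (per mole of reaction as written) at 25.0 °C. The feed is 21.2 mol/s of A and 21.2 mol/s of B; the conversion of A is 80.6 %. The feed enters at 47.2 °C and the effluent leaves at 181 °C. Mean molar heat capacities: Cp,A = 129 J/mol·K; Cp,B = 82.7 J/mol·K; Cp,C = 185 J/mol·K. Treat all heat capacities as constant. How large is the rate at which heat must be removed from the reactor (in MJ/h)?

Extent of reaction ξ = 0.806 × 21.2 = 17.087 mol/s
Reaction term: ξ·ΔH°_rxn = 17.087 × -113 = -1930.9 kJ/s
Sensible, feed 47.2→25 °C: -99.634 kJ/s
Outlet flows (mol/s): A 4.1128, B 4.1128, C 17.087
Sensible, products 25→181 °C: 628.96 kJ/s
Q = ΔH = -1401.5 kJ/s = -1401.5 kW
Heat removed = 5045.5 MJ/h

Q_out = 5050 MJ/h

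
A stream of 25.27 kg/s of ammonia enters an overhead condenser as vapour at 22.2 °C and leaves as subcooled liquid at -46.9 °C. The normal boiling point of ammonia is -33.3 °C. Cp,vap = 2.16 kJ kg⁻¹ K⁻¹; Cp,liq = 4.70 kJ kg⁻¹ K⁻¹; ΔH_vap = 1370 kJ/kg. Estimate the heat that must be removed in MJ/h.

Q_c = 141000 MJ/h

vapour 22.2→-33.3 °C: -119.88 kJ/kg
condensation at -33.3 °C: -1370 kJ/kg
liquid -33.3→-46.9 °C: -63.92 kJ/kg
Δh = -119.88 + -1370 + -63.92 = -1553.8 kJ/kg
Q = ṁ·Δh = 25.27 kg/s × -1553.8 kJ/kg = -39265 kJ/s
|Q| = 39265 kW = 141350 MJ/h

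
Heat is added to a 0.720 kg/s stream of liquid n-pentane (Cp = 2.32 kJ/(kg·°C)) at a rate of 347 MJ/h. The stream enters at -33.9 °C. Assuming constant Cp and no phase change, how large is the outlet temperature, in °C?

Q = 347 MJ/h = 96.389 kJ/s
ΔT = Q/(ṁ·Cp) = 96.389/(0.720×2.32) = 57.704 K
T_out = -33.9 + 57.704 = 23.804 °C

T_out = 23.8 °C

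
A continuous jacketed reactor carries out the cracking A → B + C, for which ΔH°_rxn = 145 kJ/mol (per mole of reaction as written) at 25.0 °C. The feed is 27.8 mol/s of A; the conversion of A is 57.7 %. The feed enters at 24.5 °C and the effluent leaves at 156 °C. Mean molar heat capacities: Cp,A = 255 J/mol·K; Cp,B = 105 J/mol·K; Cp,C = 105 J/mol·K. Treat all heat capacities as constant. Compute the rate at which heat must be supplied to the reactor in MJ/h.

Extent of reaction ξ = 0.577 × 27.8 = 16.041 mol/s
Reaction term: ξ·ΔH°_rxn = 16.041 × 145 = 2325.9 kJ/s
Sensible, feed 24.5→25 °C: 3.5445 kJ/s
Outlet flows (mol/s): A 11.759, B 16.041, C 16.041
Sensible, products 25→156 °C: 834.1 kJ/s
Q = ΔH = 3163.5 kJ/s = 3163.5 kW
Heat supplied = 11389 MJ/h

Q_in = 11400 MJ/h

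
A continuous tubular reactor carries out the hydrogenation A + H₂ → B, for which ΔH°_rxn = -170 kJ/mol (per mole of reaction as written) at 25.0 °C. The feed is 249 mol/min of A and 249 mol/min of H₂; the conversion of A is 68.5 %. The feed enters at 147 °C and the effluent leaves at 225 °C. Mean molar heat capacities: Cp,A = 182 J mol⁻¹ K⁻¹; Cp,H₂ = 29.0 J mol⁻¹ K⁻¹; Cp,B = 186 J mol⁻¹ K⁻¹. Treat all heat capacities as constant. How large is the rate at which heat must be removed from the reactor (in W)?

Q_out = 429000 W

Extent of reaction ξ = 0.685 × 249 = 170.57 mol/min
Reaction term: ξ·ΔH°_rxn = 170.57 × -170 = -28996 kJ/min
Sensible, feed 147→25 °C: -6409.8 kJ/min
Outlet flows (mol/min): A 78.435, H₂ 78.435, B 170.57
Sensible, products 25→225 °C: 9655 kJ/min
Q = ΔH = -25751 kJ/min = -429.18 kW
Heat removed = 429180 W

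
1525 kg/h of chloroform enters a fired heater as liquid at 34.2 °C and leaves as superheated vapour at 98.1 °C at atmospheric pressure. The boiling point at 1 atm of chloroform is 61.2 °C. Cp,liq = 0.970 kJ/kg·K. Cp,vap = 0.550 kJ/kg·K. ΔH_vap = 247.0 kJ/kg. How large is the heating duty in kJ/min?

liquid 34.2→61.2 °C: 26.19 kJ/kg
vaporisation at 61.2 °C: 247 kJ/kg
vapour 61.2→98.1 °C: 20.295 kJ/kg
Δh = 26.19 + 247 + 20.295 = 293.49 kJ/kg
Q = ṁ·Δh = 1525 kg/h × 293.49 kJ/kg = 447560 kJ/h
|Q| = 124.32 kW = 7459.4 kJ/min

Q = 7460 kJ/min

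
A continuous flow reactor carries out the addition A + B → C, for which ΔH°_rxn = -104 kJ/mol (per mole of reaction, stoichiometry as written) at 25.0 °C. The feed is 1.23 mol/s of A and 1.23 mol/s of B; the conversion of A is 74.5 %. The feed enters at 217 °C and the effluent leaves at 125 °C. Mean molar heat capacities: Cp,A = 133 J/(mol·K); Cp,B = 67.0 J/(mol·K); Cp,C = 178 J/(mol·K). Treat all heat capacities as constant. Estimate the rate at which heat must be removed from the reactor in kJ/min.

Q_out = 7200 kJ/min

Extent of reaction ξ = 0.745 × 1.23 = 0.91635 mol/s
Reaction term: ξ·ΔH°_rxn = 0.91635 × -104 = -95.3 kJ/s
Sensible, feed 217→25 °C: -47.232 kJ/s
Outlet flows (mol/s): A 0.31365, B 0.31365, C 0.91635
Sensible, products 25→125 °C: 22.584 kJ/s
Q = ΔH = -119.95 kJ/s = -119.95 kW
Heat removed = 7196.9 kJ/min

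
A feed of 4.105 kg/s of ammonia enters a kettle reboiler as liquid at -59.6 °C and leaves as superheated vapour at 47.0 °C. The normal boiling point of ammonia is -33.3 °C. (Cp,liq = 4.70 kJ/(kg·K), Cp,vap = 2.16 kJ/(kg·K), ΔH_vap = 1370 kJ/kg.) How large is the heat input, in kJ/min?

Q = 411000 kJ/min

liquid -59.6→-33.3 °C: 123.61 kJ/kg
vaporisation at -33.3 °C: 1370 kJ/kg
vapour -33.3→47.0 °C: 173.45 kJ/kg
Δh = 123.61 + 1370 + 173.45 = 1667.1 kJ/kg
Q = ṁ·Δh = 4.105 kg/s × 1667.1 kJ/kg = 6843.3 kJ/s
|Q| = 6843.3 kW = 410600 kJ/min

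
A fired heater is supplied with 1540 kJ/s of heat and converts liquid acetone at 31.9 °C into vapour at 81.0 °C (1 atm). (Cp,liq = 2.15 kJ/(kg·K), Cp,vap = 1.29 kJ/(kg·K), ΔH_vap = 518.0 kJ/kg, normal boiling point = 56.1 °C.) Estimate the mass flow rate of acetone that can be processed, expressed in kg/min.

Δh = 2.15×(56.1−31.9) + 518.0 + 1.29×(81.0−56.1) = 602.15 kJ/kg
Q = 1540 kJ/s = 1540 kJ/s = 92400 kJ/min
ṁ = Q/Δh = 92400 / 602.15 = 153.45 kg/min

ṁ = 153 kg/min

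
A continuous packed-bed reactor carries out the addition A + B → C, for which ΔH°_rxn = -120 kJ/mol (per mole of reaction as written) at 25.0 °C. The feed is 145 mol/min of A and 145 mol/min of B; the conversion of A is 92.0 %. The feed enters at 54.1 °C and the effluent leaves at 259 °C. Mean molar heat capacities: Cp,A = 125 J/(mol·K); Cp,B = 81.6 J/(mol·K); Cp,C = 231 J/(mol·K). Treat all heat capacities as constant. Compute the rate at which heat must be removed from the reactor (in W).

Q_out = 152000 W

Extent of reaction ξ = 0.920 × 145 = 133.4 mol/min
Reaction term: ξ·ΔH°_rxn = 133.4 × -120 = -16008 kJ/min
Sensible, feed 54.1→25 °C: -871.75 kJ/min
Outlet flows (mol/min): A 11.6, B 11.6, C 133.4
Sensible, products 25→259 °C: 7771.6 kJ/min
Q = ΔH = -9108.2 kJ/min = -151.8 kW
Heat removed = 151800 W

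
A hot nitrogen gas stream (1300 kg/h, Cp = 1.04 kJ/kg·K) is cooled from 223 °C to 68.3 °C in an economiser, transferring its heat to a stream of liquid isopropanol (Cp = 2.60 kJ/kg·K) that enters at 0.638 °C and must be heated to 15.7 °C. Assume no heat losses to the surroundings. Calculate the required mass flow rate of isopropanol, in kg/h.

ṁ_c = 5340 kg/h

Heat released by hot stream: Q = 1300 × 1.04 × (223 − 68.3) = 209150 kJ/h
Energy balance on cold side (adiabatic exchanger): Q = ṁ_c·Cp_c·(T_c,out − T_c,in)
ṁ_c = 209150 / [2.60 × (15.7 − 0.638)] = 5340.9 kg/h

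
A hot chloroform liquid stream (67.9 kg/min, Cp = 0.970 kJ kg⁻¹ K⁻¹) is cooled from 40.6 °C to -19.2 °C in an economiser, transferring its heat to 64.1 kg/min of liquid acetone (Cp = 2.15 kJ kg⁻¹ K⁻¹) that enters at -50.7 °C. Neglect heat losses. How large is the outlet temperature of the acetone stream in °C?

Heat released by hot stream: Q = 67.9 × 0.970 × (40.6 − -19.2) = 3938.6 kJ/min
Energy balance on cold side (adiabatic exchanger): Q = ṁ_c·Cp_c·(T_c,out − T_c,in)
T_c,out = -50.7 + 3938.6/(64.1 × 2.15) = -22.121 °C

T_c,out = -22.1 °C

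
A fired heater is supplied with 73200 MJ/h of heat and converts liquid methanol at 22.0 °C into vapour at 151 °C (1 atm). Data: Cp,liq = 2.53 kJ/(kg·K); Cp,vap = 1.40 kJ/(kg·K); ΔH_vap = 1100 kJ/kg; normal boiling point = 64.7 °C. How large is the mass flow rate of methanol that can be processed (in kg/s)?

Δh = 2.53×(64.7−22.0) + 1100 + 1.40×(151−64.7) = 1328.9 kJ/kg
Q = 73200 MJ/h = 20333 kJ/s = 20333 kJ/s
ṁ = Q/Δh = 20333 / 1328.9 = 15.301 kg/s

ṁ = 15.3 kg/s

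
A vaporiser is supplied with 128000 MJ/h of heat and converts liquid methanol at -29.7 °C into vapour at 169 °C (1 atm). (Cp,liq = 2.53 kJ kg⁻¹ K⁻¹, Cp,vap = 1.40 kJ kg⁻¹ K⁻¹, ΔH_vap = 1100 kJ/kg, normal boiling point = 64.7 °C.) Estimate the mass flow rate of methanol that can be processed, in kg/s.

Δh = 2.53×(64.7−-29.7) + 1100 + 1.40×(169−64.7) = 1484.9 kJ/kg
Q = 128000 MJ/h = 35556 kJ/s = 35556 kJ/s
ṁ = Q/Δh = 35556 / 1484.9 = 23.946 kg/s

ṁ = 23.9 kg/s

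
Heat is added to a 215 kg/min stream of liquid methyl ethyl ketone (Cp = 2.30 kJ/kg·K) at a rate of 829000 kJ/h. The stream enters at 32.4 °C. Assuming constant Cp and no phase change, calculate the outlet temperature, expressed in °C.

Q = 829000 kJ/h = 13817 kJ/min
ΔT = Q/(ṁ·Cp) = 13817/(215×2.30) = 27.941 K
T_out = 32.4 + 27.941 = 60.341 °C

T_out = 60.3 °C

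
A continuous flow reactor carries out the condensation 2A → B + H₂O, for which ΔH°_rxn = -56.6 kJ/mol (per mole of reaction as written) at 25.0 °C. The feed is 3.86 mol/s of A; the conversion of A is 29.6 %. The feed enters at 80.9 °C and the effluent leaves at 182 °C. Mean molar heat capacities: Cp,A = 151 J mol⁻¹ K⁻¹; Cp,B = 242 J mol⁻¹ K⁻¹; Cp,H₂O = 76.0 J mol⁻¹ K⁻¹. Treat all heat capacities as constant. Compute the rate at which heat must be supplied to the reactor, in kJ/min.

Q_in = 1680 kJ/min

Extent of reaction ξ = 0.296 × 3.86 / 2 = 0.57128 mol/s
Reaction term: ξ·ΔH°_rxn = 0.57128 × -56.6 = -32.334 kJ/s
Sensible, feed 80.9→25 °C: -32.582 kJ/s
Outlet flows (mol/s): A 2.7174, B 0.57128, H₂O 0.57128
Sensible, products 25→182 °C: 92.944 kJ/s
Q = ΔH = 28.028 kJ/s = 28.028 kW
Heat supplied = 1681.7 kJ/min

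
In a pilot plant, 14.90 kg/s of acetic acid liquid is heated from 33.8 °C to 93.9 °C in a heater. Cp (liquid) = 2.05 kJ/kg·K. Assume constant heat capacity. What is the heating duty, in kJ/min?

Q = 110000 kJ/min

Q = ṁ·Cp·ΔT = 14.90 × 2.05 × (93.9 − 33.8) = 1835.8 kJ/s
Heating duty = 110150 kJ/min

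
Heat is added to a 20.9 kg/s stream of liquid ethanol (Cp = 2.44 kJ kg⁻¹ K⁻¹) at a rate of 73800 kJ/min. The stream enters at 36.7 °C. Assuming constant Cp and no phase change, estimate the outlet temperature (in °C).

Q = 73800 kJ/min = 1230 kJ/s
ΔT = Q/(ṁ·Cp) = 1230/(20.9×2.44) = 24.12 K
T_out = 36.7 + 24.12 = 60.82 °C

T_out = 60.8 °C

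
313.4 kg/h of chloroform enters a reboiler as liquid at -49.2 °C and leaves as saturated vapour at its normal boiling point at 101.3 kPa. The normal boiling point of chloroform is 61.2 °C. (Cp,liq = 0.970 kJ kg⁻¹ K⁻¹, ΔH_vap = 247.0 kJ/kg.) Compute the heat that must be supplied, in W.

Q = 30800 W

liquid -49.2→61.2 °C: 107.09 kJ/kg
vaporisation at 61.2 °C: 247 kJ/kg
Δh = 107.09 + 247 = 354.09 kJ/kg
Q = ṁ·Δh = 313.4 kg/h × 354.09 kJ/kg = 110970 kJ/h
|Q| = 30.825 kW = 30825 W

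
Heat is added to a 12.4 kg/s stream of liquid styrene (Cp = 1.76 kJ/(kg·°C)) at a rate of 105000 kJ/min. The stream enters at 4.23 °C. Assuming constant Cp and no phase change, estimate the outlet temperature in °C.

T_out = 84.4 °C

Q = 105000 kJ/min = 1750 kJ/s
ΔT = Q/(ṁ·Cp) = 1750/(12.4×1.76) = 80.187 K
T_out = 4.23 + 80.187 = 84.417 °C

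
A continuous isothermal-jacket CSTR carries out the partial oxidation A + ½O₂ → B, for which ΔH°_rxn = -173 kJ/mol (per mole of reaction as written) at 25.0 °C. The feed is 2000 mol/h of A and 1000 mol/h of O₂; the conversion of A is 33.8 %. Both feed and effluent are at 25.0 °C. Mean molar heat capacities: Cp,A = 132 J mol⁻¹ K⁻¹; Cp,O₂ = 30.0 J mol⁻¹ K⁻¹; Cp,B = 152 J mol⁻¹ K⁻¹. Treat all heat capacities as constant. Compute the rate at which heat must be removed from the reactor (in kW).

Extent of reaction ξ = 0.338 × 2000 = 676 mol/h
Reaction term: ξ·ΔH°_rxn = 676 × -173 = -116950 kJ/h
Q = ΔH = -116950 kJ/h = -32.486 kW
Heat removed = 32.486 kW

Q_out = 32.5 kW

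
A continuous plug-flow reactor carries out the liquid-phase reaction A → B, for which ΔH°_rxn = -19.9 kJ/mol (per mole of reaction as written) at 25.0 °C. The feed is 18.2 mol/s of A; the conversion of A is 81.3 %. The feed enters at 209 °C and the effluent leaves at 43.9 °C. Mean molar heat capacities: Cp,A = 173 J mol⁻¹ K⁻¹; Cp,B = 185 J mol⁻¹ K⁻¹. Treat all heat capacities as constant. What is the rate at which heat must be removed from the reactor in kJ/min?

Extent of reaction ξ = 0.813 × 18.2 = 14.797 mol/s
Reaction term: ξ·ΔH°_rxn = 14.797 × -19.9 = -294.45 kJ/s
Sensible, feed 209→25 °C: -579.34 kJ/s
Outlet flows (mol/s): A 3.4034, B 14.797
Sensible, products 25→43.9 °C: 62.864 kJ/s
Q = ΔH = -810.93 kJ/s = -810.93 kW
Heat removed = 48656 kJ/min

Q_out = 48700 kJ/min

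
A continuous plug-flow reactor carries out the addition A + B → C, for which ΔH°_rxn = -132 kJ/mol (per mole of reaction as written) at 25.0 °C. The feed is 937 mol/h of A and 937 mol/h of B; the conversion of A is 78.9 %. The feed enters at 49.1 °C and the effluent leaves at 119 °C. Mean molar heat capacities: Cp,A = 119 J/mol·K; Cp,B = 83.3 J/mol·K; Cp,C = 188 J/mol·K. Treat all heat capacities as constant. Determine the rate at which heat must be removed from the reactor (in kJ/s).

Q_out = 23.7 kJ/s

Extent of reaction ξ = 0.789 × 937 = 739.29 mol/h
Reaction term: ξ·ΔH°_rxn = 739.29 × -132 = -97587 kJ/h
Sensible, feed 49.1→25 °C: -4568.3 kJ/h
Outlet flows (mol/h): A 197.71, B 197.71, C 739.29
Sensible, products 25→119 °C: 16824 kJ/h
Q = ΔH = -85331 kJ/h = -23.703 kW
Heat removed = 23.703 kJ/s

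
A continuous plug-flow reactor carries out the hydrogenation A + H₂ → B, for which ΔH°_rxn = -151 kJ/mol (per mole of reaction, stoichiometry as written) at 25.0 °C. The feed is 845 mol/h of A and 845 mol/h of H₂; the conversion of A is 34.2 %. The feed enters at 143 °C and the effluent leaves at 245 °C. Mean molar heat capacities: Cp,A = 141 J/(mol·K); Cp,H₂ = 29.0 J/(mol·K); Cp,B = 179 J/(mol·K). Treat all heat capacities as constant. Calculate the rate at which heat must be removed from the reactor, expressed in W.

Q_out = 7890 W

Extent of reaction ξ = 0.342 × 845 = 288.99 mol/h
Reaction term: ξ·ΔH°_rxn = 288.99 × -151 = -43637 kJ/h
Sensible, feed 143→25 °C: -16951 kJ/h
Outlet flows (mol/h): A 556.01, H₂ 556.01, B 288.99
Sensible, products 25→245 °C: 32175 kJ/h
Q = ΔH = -28413 kJ/h = -7.8925 kW
Heat removed = 7892.5 W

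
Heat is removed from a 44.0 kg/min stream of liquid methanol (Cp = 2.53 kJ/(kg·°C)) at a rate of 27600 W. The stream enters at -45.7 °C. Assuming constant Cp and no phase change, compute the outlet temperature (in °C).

Q = 27600 W = 1656 kJ/min
ΔT = Q/(ṁ·Cp) = 1656/(44.0×2.53) = 14.876 K
T_out = -45.7 − 14.876 = -60.576 °C

T_out = -60.6 °C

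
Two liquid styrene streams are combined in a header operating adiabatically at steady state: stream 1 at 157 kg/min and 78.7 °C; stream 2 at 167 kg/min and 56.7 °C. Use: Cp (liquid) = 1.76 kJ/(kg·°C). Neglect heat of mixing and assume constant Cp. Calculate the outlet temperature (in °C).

Adiabatic, steady state ⇒ Σ ṁᵢCp,ᵢ(T_out − Tᵢ) = 0
Σ ṁᵢCp,ᵢTᵢ = 157×1.76×78.7 + 167×1.76×56.7 = 38412
Σ ṁᵢCp,ᵢ = 157×1.76 + 167×1.76 = 570.24
T_out = 38412 / 570.24 = 67.36 °C

T_out = 67.4 °C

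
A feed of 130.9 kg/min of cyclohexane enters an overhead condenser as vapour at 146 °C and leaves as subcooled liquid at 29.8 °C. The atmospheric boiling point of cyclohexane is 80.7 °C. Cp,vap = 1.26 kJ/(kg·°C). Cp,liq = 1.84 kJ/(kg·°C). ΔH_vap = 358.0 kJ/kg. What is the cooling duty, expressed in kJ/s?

vapour 146→80.7 °C: -82.278 kJ/kg
condensation at 80.7 °C: -358 kJ/kg
liquid 80.7→29.8 °C: -93.656 kJ/kg
Δh = -82.278 + -358 + -93.656 = -533.93 kJ/kg
Q = ṁ·Δh = 130.9 kg/min × -533.93 kJ/kg = -69892 kJ/min
|Q| = 1164.9 kW

Q_c = 1160 kJ/s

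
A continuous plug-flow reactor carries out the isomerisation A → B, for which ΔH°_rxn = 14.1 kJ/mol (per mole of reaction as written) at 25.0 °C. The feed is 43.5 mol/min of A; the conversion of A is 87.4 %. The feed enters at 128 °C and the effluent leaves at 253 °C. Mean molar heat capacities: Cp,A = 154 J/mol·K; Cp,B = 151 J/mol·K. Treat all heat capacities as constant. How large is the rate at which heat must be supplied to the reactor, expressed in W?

Extent of reaction ξ = 0.874 × 43.5 = 38.019 mol/min
Reaction term: ξ·ΔH°_rxn = 38.019 × 14.1 = 536.07 kJ/min
Sensible, feed 128→25 °C: -690 kJ/min
Outlet flows (mol/min): A 5.481, B 38.019
Sensible, products 25→253 °C: 1501.4 kJ/min
Q = ΔH = 1347.4 kJ/min = 22.457 kW
Heat supplied = 22457 W

Q_in = 22500 W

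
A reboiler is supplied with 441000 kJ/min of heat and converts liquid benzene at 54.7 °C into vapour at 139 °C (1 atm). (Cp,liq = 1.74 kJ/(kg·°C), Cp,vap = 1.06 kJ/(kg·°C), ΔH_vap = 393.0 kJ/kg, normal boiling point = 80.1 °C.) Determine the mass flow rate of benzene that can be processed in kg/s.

ṁ = 14.7 kg/s

Δh = 1.74×(80.1−54.7) + 393.0 + 1.06×(139−80.1) = 499.63 kJ/kg
Q = 441000 kJ/min = 7350 kJ/s = 7350 kJ/s
ṁ = Q/Δh = 7350 / 499.63 = 14.711 kg/s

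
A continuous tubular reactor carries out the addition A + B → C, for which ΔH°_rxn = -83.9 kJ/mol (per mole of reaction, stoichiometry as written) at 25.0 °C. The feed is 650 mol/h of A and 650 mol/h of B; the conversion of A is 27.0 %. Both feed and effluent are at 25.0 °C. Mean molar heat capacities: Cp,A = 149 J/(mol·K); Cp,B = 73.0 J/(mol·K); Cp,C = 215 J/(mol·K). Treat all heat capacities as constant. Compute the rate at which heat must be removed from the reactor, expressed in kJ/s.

Extent of reaction ξ = 0.270 × 650 = 175.5 mol/h
Reaction term: ξ·ΔH°_rxn = 175.5 × -83.9 = -14724 kJ/h
Q = ΔH = -14724 kJ/h = -4.0901 kW
Heat removed = 4.0901 kJ/s

Q_out = 4.09 kJ/s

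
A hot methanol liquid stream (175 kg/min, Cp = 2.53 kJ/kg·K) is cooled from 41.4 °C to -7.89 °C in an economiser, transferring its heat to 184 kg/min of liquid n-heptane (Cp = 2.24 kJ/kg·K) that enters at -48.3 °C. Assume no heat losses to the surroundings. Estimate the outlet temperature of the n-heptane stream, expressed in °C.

T_c,out = 4.65 °C

Heat released by hot stream: Q = 175 × 2.53 × (41.4 − -7.89) = 21823 kJ/min
Energy balance on cold side (adiabatic exchanger): Q = ṁ_c·Cp_c·(T_c,out − T_c,in)
T_c,out = -48.3 + 21823/(184 × 2.24) = 4.6482 °C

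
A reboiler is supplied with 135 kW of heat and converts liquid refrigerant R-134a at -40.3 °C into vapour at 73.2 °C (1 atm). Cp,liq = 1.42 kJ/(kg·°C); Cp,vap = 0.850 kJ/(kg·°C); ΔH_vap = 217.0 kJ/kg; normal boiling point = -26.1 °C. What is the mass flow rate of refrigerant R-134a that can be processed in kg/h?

ṁ = 1510 kg/h

Δh = 1.42×(-26.1−-40.3) + 217.0 + 0.850×(73.2−-26.1) = 321.57 kJ/kg
Q = 135 kW = 135 kJ/s = 486000 kJ/h
ṁ = Q/Δh = 486000 / 321.57 = 1511.3 kg/h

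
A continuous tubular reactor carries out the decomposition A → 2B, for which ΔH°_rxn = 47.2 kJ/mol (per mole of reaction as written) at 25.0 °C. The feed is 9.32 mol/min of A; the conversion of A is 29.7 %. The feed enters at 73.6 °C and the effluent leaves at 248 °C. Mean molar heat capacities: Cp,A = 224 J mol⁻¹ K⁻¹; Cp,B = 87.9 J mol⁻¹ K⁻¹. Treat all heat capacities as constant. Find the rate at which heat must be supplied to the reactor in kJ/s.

Q_in = 7.75 kJ/s

Extent of reaction ξ = 0.297 × 9.32 = 2.768 mol/min
Reaction term: ξ·ΔH°_rxn = 2.768 × 47.2 = 130.65 kJ/min
Sensible, feed 73.6→25 °C: -101.46 kJ/min
Outlet flows (mol/min): A 6.552, B 5.5361
Sensible, products 25→248 °C: 435.8 kJ/min
Q = ΔH = 464.99 kJ/min = 7.7498 kW
Heat supplied = 7.7498 kJ/s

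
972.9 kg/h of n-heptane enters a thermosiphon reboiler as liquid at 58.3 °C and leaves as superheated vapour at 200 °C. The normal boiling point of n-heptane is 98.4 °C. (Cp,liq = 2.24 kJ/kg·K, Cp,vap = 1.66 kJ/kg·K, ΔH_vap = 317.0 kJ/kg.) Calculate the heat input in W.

Q = 156000 W

liquid 58.3→98.4 °C: 89.824 kJ/kg
vaporisation at 98.4 °C: 317 kJ/kg
vapour 98.4→200 °C: 168.66 kJ/kg
Δh = 89.824 + 317 + 168.66 = 575.48 kJ/kg
Q = ṁ·Δh = 972.9 kg/h × 575.48 kJ/kg = 559880 kJ/h
|Q| = 155.52 kW = 155520 W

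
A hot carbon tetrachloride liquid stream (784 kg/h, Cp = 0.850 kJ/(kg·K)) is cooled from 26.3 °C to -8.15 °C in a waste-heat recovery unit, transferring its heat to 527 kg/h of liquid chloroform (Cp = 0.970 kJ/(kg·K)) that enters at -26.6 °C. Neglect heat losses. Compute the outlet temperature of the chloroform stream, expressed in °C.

T_c,out = 18.3 °C

Heat released by hot stream: Q = 784 × 0.850 × (26.3 − -8.15) = 22957 kJ/h
Energy balance on cold side (adiabatic exchanger): Q = ṁ_c·Cp_c·(T_c,out − T_c,in)
T_c,out = -26.6 + 22957/(527 × 0.970) = 18.31 °C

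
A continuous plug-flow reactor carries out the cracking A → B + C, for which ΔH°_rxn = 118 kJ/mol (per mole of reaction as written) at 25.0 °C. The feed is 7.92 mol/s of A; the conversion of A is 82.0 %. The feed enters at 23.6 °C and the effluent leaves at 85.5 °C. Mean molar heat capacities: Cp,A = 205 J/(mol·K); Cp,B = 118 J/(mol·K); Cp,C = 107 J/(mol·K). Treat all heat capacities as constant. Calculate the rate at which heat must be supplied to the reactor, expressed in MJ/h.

Extent of reaction ξ = 0.820 × 7.92 = 6.4944 mol/s
Reaction term: ξ·ΔH°_rxn = 6.4944 × 118 = 766.34 kJ/s
Sensible, feed 23.6→25 °C: 2.273 kJ/s
Outlet flows (mol/s): A 1.4256, B 6.4944, C 6.4944
Sensible, products 25→85.5 °C: 106.09 kJ/s
Q = ΔH = 874.7 kJ/s = 874.7 kW
Heat supplied = 3148.9 MJ/h

Q_in = 3150 MJ/h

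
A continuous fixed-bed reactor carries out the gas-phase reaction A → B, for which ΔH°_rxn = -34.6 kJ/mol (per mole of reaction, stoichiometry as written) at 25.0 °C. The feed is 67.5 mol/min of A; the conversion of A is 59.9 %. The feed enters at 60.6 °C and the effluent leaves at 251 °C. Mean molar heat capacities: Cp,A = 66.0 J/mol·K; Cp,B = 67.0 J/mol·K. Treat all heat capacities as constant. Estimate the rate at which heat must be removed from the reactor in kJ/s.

Extent of reaction ξ = 0.599 × 67.5 = 40.432 mol/min
Reaction term: ξ·ΔH°_rxn = 40.432 × -34.6 = -1399 kJ/min
Sensible, feed 60.6→25 °C: -158.6 kJ/min
Outlet flows (mol/min): A 27.068, B 40.432
Sensible, products 25→251 °C: 1016 kJ/min
Q = ΔH = -541.59 kJ/min = -9.0266 kW
Heat removed = 9.0266 kJ/s

Q_out = 9.03 kJ/s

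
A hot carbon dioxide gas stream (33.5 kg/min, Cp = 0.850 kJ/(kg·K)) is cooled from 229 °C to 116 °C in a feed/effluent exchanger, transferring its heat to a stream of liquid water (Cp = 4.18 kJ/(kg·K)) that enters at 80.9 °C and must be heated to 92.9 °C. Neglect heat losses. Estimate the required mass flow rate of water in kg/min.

ṁ_c = 64.1 kg/min

Heat released by hot stream: Q = 33.5 × 0.850 × (229 − 116) = 3217.7 kJ/min
Energy balance on cold side (adiabatic exchanger): Q = ṁ_c·Cp_c·(T_c,out − T_c,in)
ṁ_c = 3217.7 / [4.18 × (92.9 − 80.9)] = 64.148 kg/min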